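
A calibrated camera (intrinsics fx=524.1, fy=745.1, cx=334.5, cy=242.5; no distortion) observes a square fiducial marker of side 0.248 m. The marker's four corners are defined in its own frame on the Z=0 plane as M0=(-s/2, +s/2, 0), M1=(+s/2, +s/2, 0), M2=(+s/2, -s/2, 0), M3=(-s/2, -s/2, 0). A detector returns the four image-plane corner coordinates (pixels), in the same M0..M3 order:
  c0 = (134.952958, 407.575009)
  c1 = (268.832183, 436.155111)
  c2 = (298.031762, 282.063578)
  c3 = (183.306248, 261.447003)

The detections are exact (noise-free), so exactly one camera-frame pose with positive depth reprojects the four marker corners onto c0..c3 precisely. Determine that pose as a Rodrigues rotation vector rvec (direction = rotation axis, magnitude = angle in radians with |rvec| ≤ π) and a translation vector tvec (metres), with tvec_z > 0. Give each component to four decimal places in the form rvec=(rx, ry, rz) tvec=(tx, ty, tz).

rvec=(-0.7360, 0.0599, 0.1532) tvec=(-0.2176, 0.1335, 1.0141)

Intrinsics K: fx=524.1, fy=745.1, cx=334.5, cy=242.5
Marker side s = 0.248 m; corners in marker frame (Z=0):
  M0 = (-0.1240, +0.1240, 0)
  M1 = (+0.1240, +0.1240, 0)
  M2 = (+0.1240, -0.1240, 0)
  M3 = (-0.1240, -0.1240, 0)
Detected image corners:
  c0 = (134.952958, 407.575009) px
  c1 = (268.832183, 436.155111) px
  c2 = (298.031762, 282.063578) px
  c3 = (183.306248, 261.447003) px
Planar DLT: solve 8×8 A·h = b for H (H[2,2]=1):
  H  [+474.48550 -301.71735 +222.03262]
  H  [+60.89689 +378.04757 +340.55530]
  H  [-0.10665 -0.65460 +1.00000]
B = K⁻¹H; ‖b₁‖=0.986124, ‖b₂‖=0.986124; λ = 2/(‖b₁‖+‖b₂‖) = 1.014071, sign → tz>0 ⇒ λ=+1.014071
r₁ = λ·B[:,0] = (+0.98710,+0.11808,-0.10815); r₂ = λ·B[:,1] = (-0.16012,+0.73056,-0.66381)
r₃ = r₁×r₂ = (+0.00063,+0.67256,+0.74004); SVD([r₁ r₂ r₃]) → R = UVᵀ:
  R  [+0.98710 -0.16012 +0.00063]
  R  [+0.11808 +0.73056 +0.67256]
  R  [-0.10815 -0.66381 +0.74004]
t = (-0.21761, +0.13345, +1.01407) m
tr R = 2.457699; θ = arccos((tr R − 1)/2) = 0.754156 rad = 43.210°
axis k = ((R−Rᵀ)₃₂, (R−Rᵀ)₁₃, (R−Rᵀ)₂₁) / (2 sinθ) = (-0.975918, +0.079437, +0.203161)
rvec = θ·k = (-0.735994, +0.059908, +0.153215)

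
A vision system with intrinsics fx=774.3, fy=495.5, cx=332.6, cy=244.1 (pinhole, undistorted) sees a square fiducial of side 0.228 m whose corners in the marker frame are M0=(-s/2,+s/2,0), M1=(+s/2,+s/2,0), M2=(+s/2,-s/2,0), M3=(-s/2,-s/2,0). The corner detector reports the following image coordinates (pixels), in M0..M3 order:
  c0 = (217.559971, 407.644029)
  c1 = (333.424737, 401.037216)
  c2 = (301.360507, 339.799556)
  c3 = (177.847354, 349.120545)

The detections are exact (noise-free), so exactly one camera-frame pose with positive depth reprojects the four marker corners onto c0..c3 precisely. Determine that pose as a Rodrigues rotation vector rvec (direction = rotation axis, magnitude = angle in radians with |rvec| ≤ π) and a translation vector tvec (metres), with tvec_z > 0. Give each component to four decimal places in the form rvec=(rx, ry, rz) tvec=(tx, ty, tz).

Intrinsics K: fx=774.3, fy=495.5, cx=332.6, cy=244.1
Marker side s = 0.228 m; corners in marker frame (Z=0):
  M0 = (-0.1140, +0.1140, 0)
  M1 = (+0.1140, +0.1140, 0)
  M2 = (+0.1140, -0.1140, 0)
  M3 = (-0.1140, -0.1140, 0)
Detected image corners:
  c0 = (217.559971, 407.644029) px
  c1 = (333.424737, 401.037216) px
  c2 = (301.360507, 339.799556) px
  c3 = (177.847354, 349.120545) px
Planar DLT: solve 8×8 A·h = b for H (H[2,2]=1):
  H  [+484.32147 +241.88154 +257.15705]
  H  [-92.86349 +384.90080 +375.58644]
  H  [-0.15533 +0.32685 +1.00000]
B = K⁻¹H; ‖b₁‖=0.718046, ‖b₂‖=0.718046; λ = 2/(‖b₁‖+‖b₂‖) = 1.392668, sign → tz>0 ⇒ λ=+1.392668
r₁ = λ·B[:,0] = (+0.96403,-0.15444,-0.21632); r₂ = λ·B[:,1] = (+0.23952,+0.85757,+0.45519)
r₃ = r₁×r₂ = (+0.11522,-0.49063,+0.86372); SVD([r₁ r₂ r₃]) → R = UVᵀ:
  R  [+0.96403 +0.23952 +0.11522]
  R  [-0.15444 +0.85757 -0.49063]
  R  [-0.21632 +0.45519 +0.86372]
t = (-0.13569, +0.36956, +1.39267) m
tr R = 2.685317; θ = arccos((tr R − 1)/2) = 0.568595 rad = 32.578°
axis k = ((R−Rᵀ)₃₂, (R−Rᵀ)₁₃, (R−Rᵀ)₂₁) / (2 sinθ) = (+0.878286, +0.307866, -0.365830)
rvec = θ·k = (+0.499389, +0.175051, -0.208009)

rvec=(0.4994, 0.1751, -0.2080) tvec=(-0.1357, 0.3696, 1.3927)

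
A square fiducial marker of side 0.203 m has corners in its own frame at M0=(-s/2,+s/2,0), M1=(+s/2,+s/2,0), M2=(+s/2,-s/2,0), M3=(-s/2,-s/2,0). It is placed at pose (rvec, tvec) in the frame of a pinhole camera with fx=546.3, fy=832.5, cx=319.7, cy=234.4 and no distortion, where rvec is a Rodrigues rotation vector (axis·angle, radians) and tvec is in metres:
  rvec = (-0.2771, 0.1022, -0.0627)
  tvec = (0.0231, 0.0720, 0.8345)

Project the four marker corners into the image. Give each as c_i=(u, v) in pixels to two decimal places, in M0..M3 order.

Intrinsics K: fx=546.3, fy=832.5, cx=319.7, cy=234.4
Marker side s = 0.203 m; corners in marker frame (Z=0):
  M0 = (-0.1015, +0.1015, 0)
  M1 = (+0.1015, +0.1015, 0)
  M2 = (+0.1015, -0.1015, 0)
  M3 = (-0.1015, -0.1015, 0)
rvec = (-0.2771, 0.1022, -0.0627), |rvec| = θ = 0.30193 rad = 17.299°
Rodrigues: sinθ=0.29736, 1−cosθ=0.04524; R = I + sinθ·[k]× + (1−cosθ)·[k]×²:
    [+0.99287 +0.04770 +0.10928]
    [-0.07580 +0.95995 +0.26973]
    [-0.09203 -0.27609 +0.95672]
t = (0.0231, 0.0720, 0.8345) m
M0: Pc = R·M0+t = (-0.07283, +0.17713, +0.81582); u = 546.3·(-0.07283)/0.81582 + 319.7 = 270.9275, v = 832.5·(+0.17713)/0.81582 + 234.4 = 415.1507
M1: Pc = R·M1+t = (+0.12872, +0.16174, +0.79714); u = 546.3·(+0.12872)/0.79714 + 319.7 = 407.9137, v = 832.5·(+0.16174)/0.79714 + 234.4 = 403.3161
M2: Pc = R·M2+t = (+0.11903, -0.03313, +0.85318); u = 546.3·(+0.11903)/0.85318 + 319.7 = 395.9189, v = 832.5·(-0.03313)/0.85318 + 234.4 = 202.0742
M3: Pc = R·M3+t = (-0.08252, -0.01774, +0.87186); u = 546.3·(-0.08252)/0.87186 + 319.7 = 267.9956, v = 832.5·(-0.01774)/0.87186 + 234.4 = 217.4604

c0=(270.93, 415.15) c1=(407.91, 403.32) c2=(395.92, 202.07) c3=(268.00, 217.46)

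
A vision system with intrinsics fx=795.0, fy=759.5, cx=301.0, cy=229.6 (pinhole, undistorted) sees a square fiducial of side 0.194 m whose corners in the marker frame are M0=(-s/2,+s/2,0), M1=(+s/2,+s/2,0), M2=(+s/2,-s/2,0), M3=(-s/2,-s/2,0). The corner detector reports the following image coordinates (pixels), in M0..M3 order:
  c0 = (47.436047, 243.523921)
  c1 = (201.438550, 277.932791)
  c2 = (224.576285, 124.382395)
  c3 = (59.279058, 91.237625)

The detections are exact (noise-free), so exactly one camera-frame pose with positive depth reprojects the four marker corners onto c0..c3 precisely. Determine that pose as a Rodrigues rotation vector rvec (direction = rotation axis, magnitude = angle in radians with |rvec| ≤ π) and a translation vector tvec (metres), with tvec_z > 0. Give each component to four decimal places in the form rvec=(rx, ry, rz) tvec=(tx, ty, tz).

rvec=(0.3160, 0.1450, 0.1993) tvec=(-0.1947, -0.0518, 0.9157)

Intrinsics K: fx=795.0, fy=759.5, cx=301.0, cy=229.6
Marker side s = 0.194 m; corners in marker frame (Z=0):
  M0 = (-0.0970, +0.0970, 0)
  M1 = (+0.0970, +0.0970, 0)
  M2 = (+0.0970, -0.0970, 0)
  M3 = (-0.0970, -0.0970, 0)
Detected image corners:
  c0 = (47.436047, 243.523921) px
  c1 = (201.438550, 277.932791) px
  c2 = (224.576285, 124.382395) px
  c3 = (59.279058, 91.237625) px
Planar DLT: solve 8×8 A·h = b for H (H[2,2]=1):
  H  [+805.92963 -43.00331 +131.95321]
  H  [+152.05989 +852.97159 +186.67911]
  H  [-0.12025 +0.35150 +1.00000]
B = K⁻¹H; ‖b₁‖=1.092012, ‖b₂‖=1.092012; λ = 2/(‖b₁‖+‖b₂‖) = 0.915741, sign → tz>0 ⇒ λ=+0.915741
r₁ = λ·B[:,0] = (+0.97002,+0.21663,-0.11012); r₂ = λ·B[:,1] = (-0.17140,+0.93113,+0.32188)
r₃ = r₁×r₂ = (+0.17226,-0.29336,+0.94035); SVD([r₁ r₂ r₃]) → R = UVᵀ:
  R  [+0.97002 -0.17140 +0.17226]
  R  [+0.21663 +0.93113 -0.29336]
  R  [-0.11012 +0.32188 +0.94035]
t = (-0.19472, -0.05175, +0.91574) m
tr R = 2.841511; θ = arccos((tr R − 1)/2) = 0.400783 rad = 22.963°
axis k = ((R−Rᵀ)₃₂, (R−Rᵀ)₁₃, (R−Rᵀ)₂₁) / (2 sinθ) = (+0.788491, +0.361901, +0.497303)
rvec = θ·k = (+0.316014, +0.145044, +0.199311)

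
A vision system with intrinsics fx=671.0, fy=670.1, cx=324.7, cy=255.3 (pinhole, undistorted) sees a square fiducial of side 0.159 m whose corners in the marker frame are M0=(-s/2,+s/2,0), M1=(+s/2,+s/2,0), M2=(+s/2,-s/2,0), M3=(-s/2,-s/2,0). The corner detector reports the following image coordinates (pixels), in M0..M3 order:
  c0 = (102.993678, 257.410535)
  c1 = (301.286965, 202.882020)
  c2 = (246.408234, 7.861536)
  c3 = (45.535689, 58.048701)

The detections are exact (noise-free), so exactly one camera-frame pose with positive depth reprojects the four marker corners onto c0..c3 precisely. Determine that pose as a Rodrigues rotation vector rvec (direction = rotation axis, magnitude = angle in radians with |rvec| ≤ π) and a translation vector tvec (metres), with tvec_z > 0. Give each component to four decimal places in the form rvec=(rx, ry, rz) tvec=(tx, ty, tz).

rvec=(0.0098, -0.0802, -0.2744) tvec=(-0.1163, -0.0964, 0.5222)

Intrinsics K: fx=671.0, fy=670.1, cx=324.7, cy=255.3
Marker side s = 0.159 m; corners in marker frame (Z=0):
  M0 = (-0.0795, +0.0795, 0)
  M1 = (+0.0795, +0.0795, 0)
  M2 = (+0.0795, -0.0795, 0)
  M3 = (-0.0795, -0.0795, 0)
Detected image corners:
  c0 = (102.993678, 257.410535) px
  c1 = (301.286965, 202.882020) px
  c2 = (246.408234, 7.861536) px
  c3 = (45.535689, 58.048701) px
Planar DLT: solve 8×8 A·h = b for H (H[2,2]=1):
  H  [+1281.13319 +360.01642 +175.32547]
  H  [-309.74704 +1245.21328 +131.54935]
  H  [+0.14892 +0.03937 +1.00000]
B = K⁻¹H; ‖b₁‖=1.914919, ‖b₂‖=1.914919; λ = 2/(‖b₁‖+‖b₂‖) = 0.522215, sign → tz>0 ⇒ λ=+0.522215
r₁ = λ·B[:,0] = (+0.95943,-0.27102,+0.07777); r₂ = λ·B[:,1] = (+0.27024,+0.96257,+0.02056)
r₃ = r₁×r₂ = (-0.08043,+0.00129,+0.99676); SVD([r₁ r₂ r₃]) → R = UVᵀ:
  R  [+0.95943 +0.27024 -0.08043]
  R  [-0.27102 +0.96257 +0.00129]
  R  [+0.07777 +0.02056 +0.99676]
t = (-0.11625, -0.09644, +0.52222) m
tr R = 2.918761; θ = arccos((tr R − 1)/2) = 0.285998 rad = 16.386°
axis k = ((R−Rᵀ)₃₂, (R−Rᵀ)₁₃, (R−Rᵀ)₂₁) / (2 sinθ) = (+0.034149, -0.280375, -0.959283)
rvec = θ·k = (+0.009766, -0.080187, -0.274353)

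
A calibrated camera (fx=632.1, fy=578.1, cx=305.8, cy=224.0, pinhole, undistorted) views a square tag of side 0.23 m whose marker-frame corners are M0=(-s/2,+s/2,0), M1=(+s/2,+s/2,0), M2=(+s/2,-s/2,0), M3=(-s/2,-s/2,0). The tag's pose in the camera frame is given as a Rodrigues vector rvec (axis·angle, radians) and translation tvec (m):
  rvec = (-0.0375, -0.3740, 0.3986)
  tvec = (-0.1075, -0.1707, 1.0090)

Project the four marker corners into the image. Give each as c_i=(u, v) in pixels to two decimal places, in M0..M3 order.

Intrinsics K: fx=632.1, fy=578.1, cx=305.8, cy=224.0
Marker side s = 0.23 m; corners in marker frame (Z=0):
  M0 = (-0.1150, +0.1150, 0)
  M1 = (+0.1150, +0.1150, 0)
  M2 = (+0.1150, -0.1150, 0)
  M3 = (-0.1150, -0.1150, 0)
rvec = (-0.0375, -0.3740, 0.3986), |rvec| = θ = 0.54787 rad = 31.391°
Rodrigues: sinθ=0.52087, 1−cosθ=0.14637; R = I + sinθ·[k]× + (1−cosθ)·[k]×²:
    [+0.85432 -0.37212 -0.36286]
    [+0.38580 +0.92184 -0.03704]
    [+0.34828 -0.10834 +0.93111]
t = (-0.1075, -0.1707, 1.0090) m
M0: Pc = R·M0+t = (-0.24854, -0.10905, +0.95649); u = 632.1·(-0.24854)/0.95649 + 305.8 = 141.5509, v = 578.1·(-0.10905)/0.95649 + 224.0 = 158.0875
M1: Pc = R·M1+t = (-0.05205, -0.02032, +1.03659); u = 632.1·(-0.05205)/1.03659 + 305.8 = 274.0627, v = 578.1·(-0.02032)/1.03659 + 224.0 = 212.6666
M2: Pc = R·M2+t = (+0.03354, -0.23235, +1.06151); u = 632.1·(+0.03354)/1.06151 + 305.8 = 325.7723, v = 578.1·(-0.23235)/1.06151 + 224.0 = 97.4646
M3: Pc = R·M3+t = (-0.16295, -0.32108, +0.98141); u = 632.1·(-0.16295)/0.98141 + 305.8 = 200.8458, v = 578.1·(-0.32108)/0.98141 + 224.0 = 34.8683

c0=(141.55, 158.09) c1=(274.06, 212.67) c2=(325.77, 97.46) c3=(200.85, 34.87)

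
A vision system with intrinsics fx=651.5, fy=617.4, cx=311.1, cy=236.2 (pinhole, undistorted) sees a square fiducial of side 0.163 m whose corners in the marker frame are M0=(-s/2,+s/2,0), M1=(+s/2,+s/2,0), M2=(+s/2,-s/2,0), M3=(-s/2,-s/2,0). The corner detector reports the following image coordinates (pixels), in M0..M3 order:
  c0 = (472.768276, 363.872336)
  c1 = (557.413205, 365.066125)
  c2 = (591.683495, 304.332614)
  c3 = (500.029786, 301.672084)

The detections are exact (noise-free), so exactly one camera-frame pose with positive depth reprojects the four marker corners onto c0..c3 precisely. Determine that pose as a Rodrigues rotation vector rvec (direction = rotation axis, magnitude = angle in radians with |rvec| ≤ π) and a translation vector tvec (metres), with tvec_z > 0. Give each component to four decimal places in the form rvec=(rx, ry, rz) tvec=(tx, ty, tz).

rvec=(0.6587, -0.1273, 0.0917) tvec=(0.3811, 0.1814, 1.1328)

Intrinsics K: fx=651.5, fy=617.4, cx=311.1, cy=236.2
Marker side s = 0.163 m; corners in marker frame (Z=0):
  M0 = (-0.0815, +0.0815, 0)
  M1 = (+0.0815, +0.0815, 0)
  M2 = (+0.0815, -0.0815, 0)
  M3 = (-0.0815, -0.0815, 0)
Detected image corners:
  c0 = (472.768276, 363.872336) px
  c1 = (557.413205, 365.066125) px
  c2 = (591.683495, 304.332614) px
  c3 = (500.029786, 301.672084) px
Planar DLT: solve 8×8 A·h = b for H (H[2,2]=1):
  H  [+608.65208 +93.79651 +530.27122]
  H  [+54.90702 +554.94937 +335.08116]
  H  [+0.12968 +0.53305 +1.00000]
B = K⁻¹H; ‖b₁‖=0.882770, ‖b₂‖=0.882770; λ = 2/(‖b₁‖+‖b₂‖) = 1.132798, sign → tz>0 ⇒ λ=+1.132798
r₁ = λ·B[:,0] = (+0.98815,+0.04454,+0.14690); r₂ = λ·B[:,1] = (-0.12525,+0.78720,+0.60384)
r₃ = r₁×r₂ = (-0.08875,-0.61509,+0.78345); SVD([r₁ r₂ r₃]) → R = UVᵀ:
  R  [+0.98815 -0.12525 -0.08875]
  R  [+0.04454 +0.78720 -0.61509]
  R  [+0.14690 +0.60384 +0.78345]
t = (+0.38108, +0.18143, +1.13280) m
tr R = 2.558797; θ = arccos((tr R − 1)/2) = 0.677091 rad = 38.794°
axis k = ((R−Rᵀ)₃₂, (R−Rᵀ)₁₃, (R−Rᵀ)₂₁) / (2 sinθ) = (+0.972765, -0.188059, +0.135505)
rvec = θ·k = (+0.658650, -0.127333, +0.091750)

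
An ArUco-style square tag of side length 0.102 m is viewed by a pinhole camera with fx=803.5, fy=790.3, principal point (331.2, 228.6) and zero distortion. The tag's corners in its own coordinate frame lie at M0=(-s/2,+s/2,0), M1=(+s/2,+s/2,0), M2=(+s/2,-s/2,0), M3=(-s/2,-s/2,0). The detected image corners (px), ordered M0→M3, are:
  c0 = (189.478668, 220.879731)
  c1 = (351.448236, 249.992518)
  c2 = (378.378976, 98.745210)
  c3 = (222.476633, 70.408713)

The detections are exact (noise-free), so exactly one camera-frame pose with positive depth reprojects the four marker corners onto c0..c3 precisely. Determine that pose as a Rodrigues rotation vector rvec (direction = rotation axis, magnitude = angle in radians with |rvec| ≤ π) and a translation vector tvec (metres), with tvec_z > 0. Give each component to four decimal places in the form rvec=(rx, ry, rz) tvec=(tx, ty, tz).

rvec=(-0.1878, -0.0273, 0.1795) tvec=(-0.0287, -0.0450, 0.5077)

Intrinsics K: fx=803.5, fy=790.3, cx=331.2, cy=228.6
Marker side s = 0.102 m; corners in marker frame (Z=0):
  M0 = (-0.0510, +0.0510, 0)
  M1 = (+0.0510, +0.0510, 0)
  M2 = (+0.0510, -0.0510, 0)
  M3 = (-0.0510, -0.0510, 0)
Detected image corners:
  c0 = (189.478668, 220.879731) px
  c1 = (351.448236, 249.992518) px
  c2 = (378.378976, 98.745210) px
  c3 = (222.476633, 70.408713) px
Planar DLT: solve 8×8 A·h = b for H (H[2,2]=1):
  H  [+1563.36850 -399.48600 +285.81012]
  H  [+284.75687 +1419.73809 +158.59610]
  H  [+0.02009 -0.37047 +1.00000]
B = K⁻¹H; ‖b₁‖=1.969685, ‖b₂‖=1.969685; λ = 2/(‖b₁‖+‖b₂‖) = 0.507695, sign → tz>0 ⇒ λ=+0.507695
r₁ = λ·B[:,0] = (+0.98362,+0.17998,+0.01020); r₂ = λ·B[:,1] = (-0.17489,+0.96646,-0.18808)
r₃ = r₁×r₂ = (-0.04371,+0.18322,+0.98210); SVD([r₁ r₂ r₃]) → R = UVᵀ:
  R  [+0.98362 -0.17489 -0.04371]
  R  [+0.17998 +0.96646 +0.18322]
  R  [+0.01020 -0.18808 +0.98210]
t = (-0.02868, -0.04497, +0.50770) m
tr R = 2.932174; θ = arccos((tr R − 1)/2) = 0.261177 rad = 14.964°
axis k = ((R−Rᵀ)₃₂, (R−Rᵀ)₁₃, (R−Rᵀ)₂₁) / (2 sinθ) = (-0.718976, -0.104387, +0.687152)
rvec = θ·k = (-0.187780, -0.027263, +0.179468)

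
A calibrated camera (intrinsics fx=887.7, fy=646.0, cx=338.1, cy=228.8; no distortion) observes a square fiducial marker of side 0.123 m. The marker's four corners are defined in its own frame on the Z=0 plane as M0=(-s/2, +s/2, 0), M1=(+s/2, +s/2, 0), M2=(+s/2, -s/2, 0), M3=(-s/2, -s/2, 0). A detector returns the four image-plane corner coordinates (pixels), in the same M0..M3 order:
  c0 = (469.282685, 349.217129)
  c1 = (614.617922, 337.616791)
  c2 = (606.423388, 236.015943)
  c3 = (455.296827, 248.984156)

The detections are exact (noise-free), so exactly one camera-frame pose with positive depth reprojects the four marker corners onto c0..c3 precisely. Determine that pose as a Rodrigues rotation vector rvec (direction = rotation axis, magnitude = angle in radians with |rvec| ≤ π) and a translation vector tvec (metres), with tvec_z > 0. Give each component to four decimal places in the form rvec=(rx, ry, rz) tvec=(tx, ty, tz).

Intrinsics K: fx=887.7, fy=646.0, cx=338.1, cy=228.8
Marker side s = 0.123 m; corners in marker frame (Z=0):
  M0 = (-0.0615, +0.0615, 0)
  M1 = (+0.0615, +0.0615, 0)
  M2 = (+0.0615, -0.0615, 0)
  M3 = (-0.0615, -0.0615, 0)
Detected image corners:
  c0 = (469.282685, 349.217129) px
  c1 = (614.617922, 337.616791) px
  c2 = (606.423388, 236.015943) px
  c3 = (455.296827, 248.984156) px
Planar DLT: solve 8×8 A·h = b for H (H[2,2]=1):
  H  [+1166.63690 +263.49502 +536.19222]
  H  [-120.52902 +915.04728 +293.98744]
  H  [-0.07089 +0.32294 +1.00000]
B = K⁻¹H; ‖b₁‖=1.352767, ‖b₂‖=1.352767; λ = 2/(‖b₁‖+‖b₂‖) = 0.739226, sign → tz>0 ⇒ λ=+0.739226
r₁ = λ·B[:,0] = (+0.99147,-0.11936,-0.05240); r₂ = λ·B[:,1] = (+0.12850,+0.96255,+0.23873)
r₃ = r₁×r₂ = (+0.02194,-0.24342,+0.96967); SVD([r₁ r₂ r₃]) → R = UVᵀ:
  R  [+0.99147 +0.12850 +0.02194]
  R  [-0.11936 +0.96255 -0.24342]
  R  [-0.05240 +0.23873 +0.96967]
t = (+0.16496, +0.07459, +0.73923) m
tr R = 2.923686; θ = arccos((tr R − 1)/2) = 0.277136 rad = 15.879°
axis k = ((R−Rᵀ)₃₂, (R−Rᵀ)₁₃, (R−Rᵀ)₂₁) / (2 sinθ) = (+0.881117, +0.135867, -0.452960)
rvec = θ·k = (+0.244190, +0.037654, -0.125532)

rvec=(0.2442, 0.0377, -0.1255) tvec=(0.1650, 0.0746, 0.7392)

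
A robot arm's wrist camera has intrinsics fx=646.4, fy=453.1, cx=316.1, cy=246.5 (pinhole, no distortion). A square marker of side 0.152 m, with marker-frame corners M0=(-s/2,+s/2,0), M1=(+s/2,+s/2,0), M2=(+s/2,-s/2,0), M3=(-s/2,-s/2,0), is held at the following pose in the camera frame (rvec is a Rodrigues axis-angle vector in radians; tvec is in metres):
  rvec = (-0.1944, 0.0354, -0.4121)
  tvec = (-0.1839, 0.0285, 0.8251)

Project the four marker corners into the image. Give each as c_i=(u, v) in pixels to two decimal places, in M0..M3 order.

Intrinsics K: fx=646.4, fy=453.1, cx=316.1, cy=246.5
Marker side s = 0.152 m; corners in marker frame (Z=0):
  M0 = (-0.0760, +0.0760, 0)
  M1 = (+0.0760, +0.0760, 0)
  M2 = (+0.0760, -0.0760, 0)
  M3 = (-0.0760, -0.0760, 0)
rvec = (-0.1944, 0.0354, -0.4121), |rvec| = θ = 0.45702 rad = 26.186°
Rodrigues: sinθ=0.44128, 1−cosθ=0.10263; R = I + sinθ·[k]× + (1−cosθ)·[k]×²:
    [+0.91594 +0.39452 +0.07354]
    [-0.40128 +0.89799 +0.18053]
    [+0.00518 -0.19487 +0.98082]
t = (-0.1839, 0.0285, 0.8251) m
M0: Pc = R·M0+t = (-0.22353, +0.12724, +0.80990); u = 646.4·(-0.22353)/0.80990 + 316.1 = 137.6964, v = 453.1·(+0.12724)/0.80990 + 246.5 = 317.6875
M1: Pc = R·M1+t = (-0.08431, +0.06625, +0.81068); u = 646.4·(-0.08431)/0.81068 + 316.1 = 248.8793, v = 453.1·(+0.06625)/0.81068 + 246.5 = 283.5274
M2: Pc = R·M2+t = (-0.14427, -0.07024, +0.84030); u = 646.4·(-0.14427)/0.84030 + 316.1 = 205.1192, v = 453.1·(-0.07024)/0.84030 + 246.5 = 208.6235
M3: Pc = R·M3+t = (-0.28349, -0.00925, +0.83952); u = 646.4·(-0.28349)/0.83952 + 316.1 = 97.8181, v = 453.1·(-0.00925)/0.83952 + 246.5 = 241.5080

c0=(137.70, 317.69) c1=(248.88, 283.53) c2=(205.12, 208.62) c3=(97.82, 241.51)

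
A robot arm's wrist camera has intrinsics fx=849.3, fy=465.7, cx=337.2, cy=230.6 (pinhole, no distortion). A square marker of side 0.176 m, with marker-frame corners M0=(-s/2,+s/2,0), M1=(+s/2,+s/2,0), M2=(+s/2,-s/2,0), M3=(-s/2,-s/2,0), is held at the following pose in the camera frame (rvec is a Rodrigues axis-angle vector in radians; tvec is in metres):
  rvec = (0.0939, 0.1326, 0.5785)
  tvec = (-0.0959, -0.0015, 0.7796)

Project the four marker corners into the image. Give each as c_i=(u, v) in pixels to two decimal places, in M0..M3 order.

c0=(107.45, 244.24) c1=(260.84, 302.22) c2=(364.50, 214.42) c3=(204.44, 156.74)

Intrinsics K: fx=849.3, fy=465.7, cx=337.2, cy=230.6
Marker side s = 0.176 m; corners in marker frame (Z=0):
  M0 = (-0.0880, +0.0880, 0)
  M1 = (+0.0880, +0.0880, 0)
  M2 = (+0.0880, -0.0880, 0)
  M3 = (-0.0880, -0.0880, 0)
rvec = (0.0939, 0.1326, 0.5785), |rvec| = θ = 0.60088 rad = 34.428°
Rodrigues: sinθ=0.56537, 1−cosθ=0.17516; R = I + sinθ·[k]× + (1−cosθ)·[k]×²:
    [+0.82911 -0.53827 +0.15112]
    [+0.55035 +0.83337 -0.05114]
    [-0.09841 +0.12556 +0.98719]
t = (-0.0959, -0.0015, 0.7796) m
M0: Pc = R·M0+t = (-0.21623, +0.02341, +0.79931); u = 849.3·(-0.21623)/0.79931 + 337.2 = 107.4469, v = 465.7·(+0.02341)/0.79931 + 230.6 = 244.2366
M1: Pc = R·M1+t = (-0.07031, +0.12027, +0.78199); u = 849.3·(-0.07031)/0.78199 + 337.2 = 260.8426, v = 465.7·(+0.12027)/0.78199 + 230.6 = 302.2229
M2: Pc = R·M2+t = (+0.02443, -0.02641, +0.75989); u = 849.3·(+0.02443)/0.75989 + 337.2 = 364.5042, v = 465.7·(-0.02641)/0.75989 + 230.6 = 214.4175
M3: Pc = R·M3+t = (-0.12149, -0.12327, +0.77721); u = 849.3·(-0.12149)/0.77721 + 337.2 = 204.4367, v = 465.7·(-0.12327)/0.77721 + 230.6 = 156.7391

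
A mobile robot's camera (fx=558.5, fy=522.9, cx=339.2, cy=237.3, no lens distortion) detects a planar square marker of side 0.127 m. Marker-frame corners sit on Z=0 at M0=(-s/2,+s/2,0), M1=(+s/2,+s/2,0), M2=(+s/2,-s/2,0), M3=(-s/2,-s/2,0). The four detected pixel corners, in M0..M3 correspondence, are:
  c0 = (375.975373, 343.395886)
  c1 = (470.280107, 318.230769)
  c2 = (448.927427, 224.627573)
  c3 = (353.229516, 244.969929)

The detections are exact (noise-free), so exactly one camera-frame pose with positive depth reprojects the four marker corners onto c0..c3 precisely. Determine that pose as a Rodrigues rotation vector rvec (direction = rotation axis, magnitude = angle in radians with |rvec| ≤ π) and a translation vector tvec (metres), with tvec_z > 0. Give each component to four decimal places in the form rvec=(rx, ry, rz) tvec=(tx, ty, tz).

Intrinsics K: fx=558.5, fy=522.9, cx=339.2, cy=237.3
Marker side s = 0.127 m; corners in marker frame (Z=0):
  M0 = (-0.0635, +0.0635, 0)
  M1 = (+0.0635, +0.0635, 0)
  M2 = (+0.0635, -0.0635, 0)
  M3 = (-0.0635, -0.0635, 0)
Detected image corners:
  c0 = (375.975373, 343.395886) px
  c1 = (470.280107, 318.230769) px
  c2 = (448.927427, 224.627573) px
  c3 = (353.229516, 244.969929) px
Planar DLT: solve 8×8 A·h = b for H (H[2,2]=1):
  H  [+913.21568 +182.72493 +413.32782]
  H  [-65.83436 +761.88363 +282.58488]
  H  [+0.40083 +0.02244 +1.00000]
B = K⁻¹H; ‖b₁‖=1.480604, ‖b₂‖=1.480604; λ = 2/(‖b₁‖+‖b₂‖) = 0.675400, sign → tz>0 ⇒ λ=+0.675400
r₁ = λ·B[:,0] = (+0.93994,-0.20789,+0.27072); r₂ = λ·B[:,1] = (+0.21177,+0.97720,+0.01516)
r₃ = r₁×r₂ = (-0.26770,+0.04308,+0.96254); SVD([r₁ r₂ r₃]) → R = UVᵀ:
  R  [+0.93994 +0.21177 -0.26770]
  R  [-0.20789 +0.97720 +0.04308]
  R  [+0.27072 +0.01516 +0.96254]
t = (+0.08964, +0.05849, +0.67540) m
tr R = 2.879686; θ = arccos((tr R − 1)/2) = 0.348626 rad = 19.975°
axis k = ((R−Rᵀ)₃₂, (R−Rᵀ)₁₃, (R−Rᵀ)₂₁) / (2 sinθ) = (-0.040873, -0.788062, -0.614238)
rvec = θ·k = (-0.014249, -0.274739, -0.214139)

rvec=(-0.0142, -0.2747, -0.2141) tvec=(0.0896, 0.0585, 0.6754)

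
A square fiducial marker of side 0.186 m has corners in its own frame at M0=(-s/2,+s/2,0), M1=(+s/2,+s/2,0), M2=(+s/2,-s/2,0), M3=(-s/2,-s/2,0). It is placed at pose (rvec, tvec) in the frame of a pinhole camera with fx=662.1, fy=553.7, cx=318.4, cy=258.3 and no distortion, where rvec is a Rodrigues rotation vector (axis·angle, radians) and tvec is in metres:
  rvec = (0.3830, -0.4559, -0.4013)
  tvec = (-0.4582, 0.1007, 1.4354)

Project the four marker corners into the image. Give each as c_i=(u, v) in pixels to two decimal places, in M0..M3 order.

c0=(85.34, 343.40) c1=(162.46, 308.97) c2=(129.02, 250.32) c3=(45.71, 284.05)

Intrinsics K: fx=662.1, fy=553.7, cx=318.4, cy=258.3
Marker side s = 0.186 m; corners in marker frame (Z=0):
  M0 = (-0.0930, +0.0930, 0)
  M1 = (+0.0930, +0.0930, 0)
  M2 = (+0.0930, -0.0930, 0)
  M3 = (-0.0930, -0.0930, 0)
rvec = (0.3830, -0.4559, -0.4013), |rvec| = θ = 0.71804 rad = 41.140°
Rodrigues: sinθ=0.65791, 1−cosθ=0.24690; R = I + sinθ·[k]× + (1−cosθ)·[k]×²:
    [+0.82335 +0.28408 -0.49133]
    [-0.45131 +0.85263 -0.26331]
    [+0.34412 +0.43854 +0.83022]
t = (-0.4582, 0.1007, 1.4354) m
M0: Pc = R·M0+t = (-0.50835, +0.22197, +1.44418); u = 662.1·(-0.50835)/1.44418 + 318.4 = 85.3407, v = 553.7·(+0.22197)/1.44418 + 258.3 = 343.4023
M1: Pc = R·M1+t = (-0.35521, +0.13802, +1.50819); u = 662.1·(-0.35521)/1.50819 + 318.4 = 162.4616, v = 553.7·(+0.13802)/1.50819 + 258.3 = 308.9722
M2: Pc = R·M2+t = (-0.40805, -0.02057, +1.42662); u = 662.1·(-0.40805)/1.42662 + 318.4 = 129.0232, v = 553.7·(-0.02057)/1.42662 + 258.3 = 250.3176
M3: Pc = R·M3+t = (-0.56119, +0.06338, +1.36261); u = 662.1·(-0.56119)/1.36261 + 318.4 = 45.7149, v = 553.7·(+0.06338)/1.36261 + 258.3 = 284.0534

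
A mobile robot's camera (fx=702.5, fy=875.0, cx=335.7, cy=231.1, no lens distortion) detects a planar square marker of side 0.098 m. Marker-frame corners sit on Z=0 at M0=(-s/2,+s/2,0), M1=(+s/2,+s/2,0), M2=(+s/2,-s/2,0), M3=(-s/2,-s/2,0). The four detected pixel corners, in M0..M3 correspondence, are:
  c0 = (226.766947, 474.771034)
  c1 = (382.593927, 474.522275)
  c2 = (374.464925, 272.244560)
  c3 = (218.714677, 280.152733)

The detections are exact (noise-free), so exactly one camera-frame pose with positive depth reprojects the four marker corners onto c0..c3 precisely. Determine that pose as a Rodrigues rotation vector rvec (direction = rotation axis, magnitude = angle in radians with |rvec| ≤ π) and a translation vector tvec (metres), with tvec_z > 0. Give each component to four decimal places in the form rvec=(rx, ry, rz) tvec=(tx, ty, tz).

Intrinsics K: fx=702.5, fy=875.0, cx=335.7, cy=231.1
Marker side s = 0.098 m; corners in marker frame (Z=0):
  M0 = (-0.0490, +0.0490, 0)
  M1 = (+0.0490, +0.0490, 0)
  M2 = (+0.0490, -0.0490, 0)
  M3 = (-0.0490, -0.0490, 0)
Detected image corners:
  c0 = (226.766947, 474.771034) px
  c1 = (382.593927, 474.522275) px
  c2 = (374.464925, 272.244560) px
  c3 = (218.714677, 280.152733) px
Planar DLT: solve 8×8 A·h = b for H (H[2,2]=1):
  H  [+1471.37232 +87.18312 +299.13616]
  H  [-189.32603 +2030.01186 +375.53690]
  H  [-0.39353 +0.01541 +1.00000]
B = K⁻¹H; ‖b₁‖=2.318935, ‖b₂‖=2.318935; λ = 2/(‖b₁‖+‖b₂‖) = 0.431232, sign → tz>0 ⇒ λ=+0.431232
r₁ = λ·B[:,0] = (+0.98430,-0.04849,-0.16970); r₂ = λ·B[:,1] = (+0.05034,+0.99871,+0.00665)
r₃ = r₁×r₂ = (+0.16916,-0.01508,+0.98547); SVD([r₁ r₂ r₃]) → R = UVᵀ:
  R  [+0.98430 +0.05034 +0.16916]
  R  [-0.04849 +0.99871 -0.01508]
  R  [-0.16970 +0.00665 +0.98547]
t = (-0.02244, +0.07118, +0.43123) m
tr R = 2.968485; θ = arccos((tr R − 1)/2) = 0.177758 rad = 10.185°
axis k = ((R−Rᵀ)₃₂, (R−Rᵀ)₁₃, (R−Rᵀ)₂₁) / (2 sinθ) = (+0.061447, +0.958191, -0.279455)
rvec = θ·k = (+0.010923, +0.170326, -0.049675)

rvec=(0.0109, 0.1703, -0.0497) tvec=(-0.0224, 0.0712, 0.4312)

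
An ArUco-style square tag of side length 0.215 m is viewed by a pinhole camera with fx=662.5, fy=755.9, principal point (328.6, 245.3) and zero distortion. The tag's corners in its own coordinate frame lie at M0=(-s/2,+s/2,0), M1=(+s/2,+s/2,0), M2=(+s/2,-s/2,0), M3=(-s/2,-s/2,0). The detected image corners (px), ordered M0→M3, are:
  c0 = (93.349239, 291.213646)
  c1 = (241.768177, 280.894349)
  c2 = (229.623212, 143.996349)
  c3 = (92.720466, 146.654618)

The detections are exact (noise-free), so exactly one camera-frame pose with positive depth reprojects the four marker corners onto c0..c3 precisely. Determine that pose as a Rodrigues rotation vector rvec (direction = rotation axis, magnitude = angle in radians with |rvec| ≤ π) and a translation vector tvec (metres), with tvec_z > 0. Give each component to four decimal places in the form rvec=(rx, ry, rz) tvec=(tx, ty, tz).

rvec=(-0.4259, -0.2303, -0.1017) tvec=(-0.2525, -0.0444, 1.0291)

Intrinsics K: fx=662.5, fy=755.9, cx=328.6, cy=245.3
Marker side s = 0.215 m; corners in marker frame (Z=0):
  M0 = (-0.1075, +0.1075, 0)
  M1 = (+0.1075, +0.1075, 0)
  M2 = (+0.1075, -0.1075, 0)
  M3 = (-0.1075, -0.1075, 0)
Detected image corners:
  c0 = (93.349239, 291.213646) px
  c1 = (241.768177, 280.894349) px
  c2 = (229.623212, 143.996349) px
  c3 = (92.720466, 146.654618) px
Planar DLT: solve 8×8 A·h = b for H (H[2,2]=1):
  H  [+701.11968 -33.06099 +166.03784]
  H  [+21.33307 +570.84399 +212.68787]
  H  [+0.23540 -0.38600 +1.00000]
B = K⁻¹H; ‖b₁‖=0.971710, ‖b₂‖=0.971710; λ = 2/(‖b₁‖+‖b₂‖) = 1.029113, sign → tz>0 ⇒ λ=+1.029113
r₁ = λ·B[:,0] = (+0.96894,-0.04957,+0.24226); r₂ = λ·B[:,1] = (+0.14567,+0.90608,-0.39724)
r₃ = r₁×r₂ = (-0.19981,+0.42019,+0.88516); SVD([r₁ r₂ r₃]) → R = UVᵀ:
  R  [+0.96894 +0.14567 -0.19981]
  R  [-0.04957 +0.90608 +0.42019]
  R  [+0.24226 -0.39724 +0.88516]
t = (-0.25252, -0.04440, +1.02911) m
tr R = 2.760187; θ = arccos((tr R − 1)/2) = 0.494737 rad = 28.346°
axis k = ((R−Rᵀ)₃₂, (R−Rᵀ)₁₃, (R−Rᵀ)₂₁) / (2 sinθ) = (-0.860816, -0.465532, -0.205609)
rvec = θ·k = (-0.425877, -0.230316, -0.101722)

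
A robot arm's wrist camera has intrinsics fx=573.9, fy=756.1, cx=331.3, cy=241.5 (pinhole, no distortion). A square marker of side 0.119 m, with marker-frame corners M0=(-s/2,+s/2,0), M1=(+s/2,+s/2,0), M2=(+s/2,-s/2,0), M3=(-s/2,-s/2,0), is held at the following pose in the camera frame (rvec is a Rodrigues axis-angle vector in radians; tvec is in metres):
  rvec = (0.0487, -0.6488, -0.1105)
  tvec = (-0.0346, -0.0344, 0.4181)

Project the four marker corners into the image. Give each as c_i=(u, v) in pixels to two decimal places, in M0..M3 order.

c0=(217.94, 303.40) c1=(353.42, 270.63) c2=(340.60, 72.29) c3=(199.28, 68.38)

Intrinsics K: fx=573.9, fy=756.1, cx=331.3, cy=241.5
Marker side s = 0.119 m; corners in marker frame (Z=0):
  M0 = (-0.0595, +0.0595, 0)
  M1 = (+0.0595, +0.0595, 0)
  M2 = (+0.0595, -0.0595, 0)
  M3 = (-0.0595, -0.0595, 0)
rvec = (0.0487, -0.6488, -0.1105), |rvec| = θ = 0.65994 rad = 37.812°
Rodrigues: sinθ=0.61307, 1−cosθ=0.20997; R = I + sinθ·[k]× + (1−cosθ)·[k]×²:
    [+0.79117 +0.08742 -0.60531]
    [-0.11789 +0.99297 -0.01068]
    [+0.60013 +0.07981 +0.79591]
t = (-0.0346, -0.0344, 0.4181) m
M0: Pc = R·M0+t = (-0.07647, +0.03170, +0.38714); u = 573.9·(-0.07647)/0.38714 + 331.3 = 217.9356, v = 756.1·(+0.03170)/0.38714 + 241.5 = 303.4032
M1: Pc = R·M1+t = (+0.01768, +0.01767, +0.45856); u = 573.9·(+0.01768)/0.45856 + 331.3 = 353.4223, v = 756.1·(+0.01767)/0.45856 + 241.5 = 270.6315
M2: Pc = R·M2+t = (+0.00727, -0.10050, +0.44906); u = 573.9·(+0.00727)/0.44906 + 331.3 = 340.5953, v = 756.1·(-0.10050)/0.44906 + 241.5 = 72.2908
M3: Pc = R·M3+t = (-0.08688, -0.08647, +0.37764); u = 573.9·(-0.08688)/0.37764 + 331.3 = 199.2757, v = 756.1·(-0.08647)/0.37764 + 241.5 = 68.3790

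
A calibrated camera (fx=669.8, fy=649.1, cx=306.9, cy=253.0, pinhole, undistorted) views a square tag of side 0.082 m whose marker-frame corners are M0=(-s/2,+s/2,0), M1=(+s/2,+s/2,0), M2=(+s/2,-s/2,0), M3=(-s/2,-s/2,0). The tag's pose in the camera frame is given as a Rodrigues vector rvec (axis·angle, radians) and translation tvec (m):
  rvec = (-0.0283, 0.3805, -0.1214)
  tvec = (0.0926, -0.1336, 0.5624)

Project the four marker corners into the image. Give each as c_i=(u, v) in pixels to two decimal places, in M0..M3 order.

c0=(376.10, 153.91) c1=(472.75, 136.35) c2=(460.22, 41.08) c3=(364.91, 63.48)

Intrinsics K: fx=669.8, fy=649.1, cx=306.9, cy=253.0
Marker side s = 0.082 m; corners in marker frame (Z=0):
  M0 = (-0.0410, +0.0410, 0)
  M1 = (+0.0410, +0.0410, 0)
  M2 = (+0.0410, -0.0410, 0)
  M3 = (-0.0410, -0.0410, 0)
rvec = (-0.0283, 0.3805, -0.1214), |rvec| = θ = 0.40040 rad = 22.941°
Rodrigues: sinθ=0.38979, 1−cosθ=0.07909; R = I + sinθ·[k]× + (1−cosθ)·[k]×²:
    [+0.92130 +0.11287 +0.37211]
    [-0.12349 +0.99233 +0.00476]
    [-0.36872 -0.05034 +0.92818]
t = (0.0926, -0.1336, 0.5624) m
M0: Pc = R·M0+t = (+0.05945, -0.08785, +0.57545); u = 669.8·(+0.05945)/0.57545 + 306.9 = 376.1019, v = 649.1·(-0.08785)/0.57545 + 253.0 = 153.9058
M1: Pc = R·M1+t = (+0.13500, -0.09798, +0.54522); u = 669.8·(+0.13500)/0.54522 + 306.9 = 472.7485, v = 649.1·(-0.09798)/0.54522 + 253.0 = 136.3546
M2: Pc = R·M2+t = (+0.12575, -0.17935, +0.54935); u = 669.8·(+0.12575)/0.54935 + 306.9 = 460.2176, v = 649.1·(-0.17935)/0.54935 + 253.0 = 41.0838
M3: Pc = R·M3+t = (+0.05020, -0.16922, +0.57958); u = 669.8·(+0.05020)/0.57958 + 306.9 = 364.9131, v = 649.1·(-0.16922)/0.57958 + 253.0 = 63.4800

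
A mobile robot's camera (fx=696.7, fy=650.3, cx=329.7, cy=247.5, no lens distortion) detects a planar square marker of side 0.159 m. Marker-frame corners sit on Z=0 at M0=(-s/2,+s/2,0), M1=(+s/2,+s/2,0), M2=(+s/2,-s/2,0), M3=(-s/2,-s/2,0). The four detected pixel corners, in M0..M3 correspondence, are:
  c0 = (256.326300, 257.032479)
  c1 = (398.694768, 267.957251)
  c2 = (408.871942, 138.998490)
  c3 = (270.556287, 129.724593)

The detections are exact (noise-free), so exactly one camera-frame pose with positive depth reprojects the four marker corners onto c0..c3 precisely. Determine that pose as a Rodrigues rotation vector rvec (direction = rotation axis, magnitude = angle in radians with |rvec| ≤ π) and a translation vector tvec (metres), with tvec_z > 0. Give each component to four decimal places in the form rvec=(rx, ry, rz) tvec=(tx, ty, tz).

rvec=(-0.1500, 0.0460, 0.0845) tvec=(0.0041, -0.0605, 0.7861)

Intrinsics K: fx=696.7, fy=650.3, cx=329.7, cy=247.5
Marker side s = 0.159 m; corners in marker frame (Z=0):
  M0 = (-0.0795, +0.0795, 0)
  M1 = (+0.0795, +0.0795, 0)
  M2 = (+0.0795, -0.0795, 0)
  M3 = (-0.0795, -0.0795, 0)
Detected image corners:
  c0 = (256.326300, 257.032479) px
  c1 = (398.694768, 267.957251) px
  c2 = (408.871942, 138.998490) px
  c3 = (270.556287, 129.724593) px
Planar DLT: solve 8×8 A·h = b for H (H[2,2]=1):
  H  [+860.35873 -139.33323 +333.33357]
  H  [+50.29220 +768.66010 +197.44719]
  H  [-0.06626 -0.18739 +1.00000]
B = K⁻¹H; ‖b₁‖=1.272136, ‖b₂‖=1.272136; λ = 2/(‖b₁‖+‖b₂‖) = 0.786079, sign → tz>0 ⇒ λ=+0.786079
r₁ = λ·B[:,0] = (+0.99538,+0.08062,-0.05209); r₂ = λ·B[:,1] = (-0.08750,+0.98521,-0.14730)
r₃ = r₁×r₂ = (+0.03944,+0.15118,+0.98772); SVD([r₁ r₂ r₃]) → R = UVᵀ:
  R  [+0.99538 -0.08750 +0.03944]
  R  [+0.08062 +0.98521 +0.15118]
  R  [-0.05209 -0.14730 +0.98772]
t = (+0.00410, -0.06050, +0.78608) m
tr R = 2.968317; θ = arccos((tr R − 1)/2) = 0.178234 rad = 10.212°
axis k = ((R−Rᵀ)₃₂, (R−Rᵀ)₁₃, (R−Rᵀ)₂₁) / (2 sinθ) = (-0.841766, +0.258132, +0.474129)
rvec = θ·k = (-0.150032, +0.046008, +0.084506)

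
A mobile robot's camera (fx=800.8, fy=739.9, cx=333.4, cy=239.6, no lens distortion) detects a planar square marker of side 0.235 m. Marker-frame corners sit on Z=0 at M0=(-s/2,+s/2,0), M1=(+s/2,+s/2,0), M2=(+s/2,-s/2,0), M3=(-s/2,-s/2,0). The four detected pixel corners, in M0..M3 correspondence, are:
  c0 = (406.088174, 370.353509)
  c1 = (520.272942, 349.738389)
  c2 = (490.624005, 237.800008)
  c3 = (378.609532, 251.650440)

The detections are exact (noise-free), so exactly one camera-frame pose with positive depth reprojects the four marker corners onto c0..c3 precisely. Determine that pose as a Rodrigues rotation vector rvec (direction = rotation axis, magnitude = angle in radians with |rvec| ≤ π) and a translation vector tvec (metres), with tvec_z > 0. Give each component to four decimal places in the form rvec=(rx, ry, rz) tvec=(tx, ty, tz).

Intrinsics K: fx=800.8, fy=739.9, cx=333.4, cy=239.6
Marker side s = 0.235 m; corners in marker frame (Z=0):
  M0 = (-0.1175, +0.1175, 0)
  M1 = (+0.1175, +0.1175, 0)
  M2 = (+0.1175, -0.1175, 0)
  M3 = (-0.1175, -0.1175, 0)
Detected image corners:
  c0 = (406.088174, 370.353509) px
  c1 = (520.272942, 349.738389) px
  c2 = (490.624005, 237.800008) px
  c3 = (378.609532, 251.650440) px
Planar DLT: solve 8×8 A·h = b for H (H[2,2]=1):
  H  [+583.89824 +59.07971 +450.18482]
  H  [-3.91546 +448.17627 +301.20927]
  H  [+0.22878 -0.13944 +1.00000]
B = K⁻¹H; ‖b₁‖=0.678575, ‖b₂‖=0.678575; λ = 2/(‖b₁‖+‖b₂‖) = 1.473677, sign → tz>0 ⇒ λ=+1.473677
r₁ = λ·B[:,0] = (+0.93416,-0.11698,+0.33715); r₂ = λ·B[:,1] = (+0.19427,+0.95918,-0.20548)
r₃ = r₁×r₂ = (-0.29935,+0.25745,+0.91875); SVD([r₁ r₂ r₃]) → R = UVᵀ:
  R  [+0.93416 +0.19427 -0.29935]
  R  [-0.11698 +0.95918 +0.25745]
  R  [+0.33715 -0.20548 +0.91875]
t = (+0.21491, +0.12271, +1.47368) m
tr R = 2.812095; θ = arccos((tr R − 1)/2) = 0.436948 rad = 25.035°
axis k = ((R−Rᵀ)₃₂, (R−Rᵀ)₁₃, (R−Rᵀ)₂₁) / (2 sinθ) = (-0.546976, -0.752048, -0.367752)
rvec = θ·k = (-0.239000, -0.328606, -0.160688)

rvec=(-0.2390, -0.3286, -0.1607) tvec=(0.2149, 0.1227, 1.4737)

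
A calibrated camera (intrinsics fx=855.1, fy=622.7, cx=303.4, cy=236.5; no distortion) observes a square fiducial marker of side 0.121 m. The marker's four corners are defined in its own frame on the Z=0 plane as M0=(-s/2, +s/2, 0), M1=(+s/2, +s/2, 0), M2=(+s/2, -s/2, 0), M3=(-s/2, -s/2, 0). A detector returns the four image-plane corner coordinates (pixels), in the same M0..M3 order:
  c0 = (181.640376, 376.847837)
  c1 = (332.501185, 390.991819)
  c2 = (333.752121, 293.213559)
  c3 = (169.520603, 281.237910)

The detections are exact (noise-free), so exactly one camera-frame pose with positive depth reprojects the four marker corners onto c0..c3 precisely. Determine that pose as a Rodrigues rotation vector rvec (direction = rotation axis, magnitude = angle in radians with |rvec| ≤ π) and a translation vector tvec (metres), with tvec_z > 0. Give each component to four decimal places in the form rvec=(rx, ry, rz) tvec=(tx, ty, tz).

Intrinsics K: fx=855.1, fy=622.7, cx=303.4, cy=236.5
Marker side s = 0.121 m; corners in marker frame (Z=0):
  M0 = (-0.0605, +0.0605, 0)
  M1 = (+0.0605, +0.0605, 0)
  M2 = (+0.0605, -0.0605, 0)
  M3 = (-0.0605, -0.0605, 0)
Detected image corners:
  c0 = (181.640376, 376.847837) px
  c1 = (332.501185, 390.991819) px
  c2 = (333.752121, 293.213559) px
  c3 = (169.520603, 281.237910) px
Planar DLT: solve 8×8 A·h = b for H (H[2,2]=1):
  H  [+1228.08970 +226.72348 +253.12952]
  H  [+13.89736 +1037.59746 +337.54158]
  H  [-0.28137 +0.71110 +1.00000]
B = K⁻¹H; ‖b₁‖=1.566921, ‖b₂‖=1.566921; λ = 2/(‖b₁‖+‖b₂‖) = 0.638194, sign → tz>0 ⇒ λ=+0.638194
r₁ = λ·B[:,0] = (+0.98028,+0.08244,-0.17957); r₂ = λ·B[:,1] = (+0.00819,+0.89106,+0.45382)
r₃ = r₁×r₂ = (+0.19742,-0.44634,+0.87281); SVD([r₁ r₂ r₃]) → R = UVᵀ:
  R  [+0.98028 +0.00819 +0.19742]
  R  [+0.08244 +0.89106 -0.44634]
  R  [-0.17957 +0.45382 +0.87281]
t = (-0.03752, +0.10356, +0.63819) m
tr R = 2.744154; θ = arccos((tr R − 1)/2) = 0.511365 rad = 29.299°
axis k = ((R−Rᵀ)₃₂, (R−Rᵀ)₁₃, (R−Rᵀ)₂₁) / (2 sinθ) = (+0.919718, +0.385180, +0.075864)
rvec = θ·k = (+0.470312, +0.196968, +0.038794)

rvec=(0.4703, 0.1970, 0.0388) tvec=(-0.0375, 0.1036, 0.6382)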